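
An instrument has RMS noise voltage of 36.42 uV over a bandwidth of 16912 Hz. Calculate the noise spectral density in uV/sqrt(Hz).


Noise spectral density = Vrms / sqrt(BW).
NSD = 36.42 / sqrt(16912)
NSD = 36.42 / 130.0461
NSD = 0.2801 uV/sqrt(Hz)

0.2801 uV/sqrt(Hz)


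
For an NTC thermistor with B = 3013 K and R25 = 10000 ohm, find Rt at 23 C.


NTC thermistor equation: Rt = R25 * exp(B * (1/T - 1/T25)).
T in Kelvin: 296.15 K, T25 = 298.15 K
1/T - 1/T25 = 1/296.15 - 1/298.15 = 2.265e-05
B * (1/T - 1/T25) = 3013 * 2.265e-05 = 0.0682
Rt = 10000 * exp(0.0682) = 10706.3 ohm

10706.3 ohm


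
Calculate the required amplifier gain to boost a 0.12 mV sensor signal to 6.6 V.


Gain = Vout / Vin (converting to same units).
G = 6.6 V / 0.12 mV
G = 6600.0 mV / 0.12 mV
G = 55000.0

55000.0


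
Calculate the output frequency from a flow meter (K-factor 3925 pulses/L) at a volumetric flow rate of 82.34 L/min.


Frequency = K * Q / 60 (converting L/min to L/s).
f = 3925 * 82.34 / 60
f = 323184.5 / 60
f = 5386.41 Hz

5386.41 Hz


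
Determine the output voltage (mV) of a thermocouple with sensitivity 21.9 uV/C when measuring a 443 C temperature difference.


The thermocouple output V = sensitivity * dT.
V = 21.9 uV/C * 443 C
V = 9701.7 uV
V = 9.702 mV

9.702 mV


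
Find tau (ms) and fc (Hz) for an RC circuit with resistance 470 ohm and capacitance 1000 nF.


Time constant: tau = R * C.
tau = 470 * 1.00e-06 = 0.00047 s
tau = 0.47 ms
Cutoff frequency: fc = 1 / (2*pi*R*C).
fc = 1 / (2*pi*0.00047) = 338.63 Hz

tau = 0.47 ms, fc = 338.63 Hz


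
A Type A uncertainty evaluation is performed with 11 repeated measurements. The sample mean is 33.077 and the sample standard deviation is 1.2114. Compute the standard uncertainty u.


The standard uncertainty for Type A evaluation is u = s / sqrt(n).
u = 1.2114 / sqrt(11)
u = 1.2114 / 3.3166
u = 0.3653

0.3653


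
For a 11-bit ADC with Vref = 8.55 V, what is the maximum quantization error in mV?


The maximum quantization error is +/- LSB/2.
LSB = Vref / 2^n = 8.55 / 2048 = 0.0041748 V
Max error = LSB / 2 = 0.0041748 / 2 = 0.0020874 V
Max error = 2.0874 mV

2.0874 mV


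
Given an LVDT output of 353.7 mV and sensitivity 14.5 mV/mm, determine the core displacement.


Displacement = Vout / sensitivity.
d = 353.7 / 14.5
d = 24.393 mm

24.393 mm


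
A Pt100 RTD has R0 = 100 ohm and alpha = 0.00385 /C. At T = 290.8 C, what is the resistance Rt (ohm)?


The RTD equation: Rt = R0 * (1 + alpha * T).
Rt = 100 * (1 + 0.00385 * 290.8)
Rt = 100 * (1 + 1.11958)
Rt = 100 * 2.11958
Rt = 211.958 ohm

211.958 ohm


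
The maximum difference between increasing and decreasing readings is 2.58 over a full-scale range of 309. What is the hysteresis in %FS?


Hysteresis = (max difference / full scale) * 100%.
H = (2.58 / 309) * 100
H = 0.835 %FS

0.835 %FS


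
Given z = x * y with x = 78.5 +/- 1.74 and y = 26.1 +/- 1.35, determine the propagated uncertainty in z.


For a product z = x*y, the relative uncertainty is:
uz/z = sqrt((ux/x)^2 + (uy/y)^2)
Relative uncertainties: ux/x = 1.74/78.5 = 0.022166
uy/y = 1.35/26.1 = 0.051724
z = 78.5 * 26.1 = 2048.8
uz = 2048.8 * sqrt(0.022166^2 + 0.051724^2) = 115.296

115.296


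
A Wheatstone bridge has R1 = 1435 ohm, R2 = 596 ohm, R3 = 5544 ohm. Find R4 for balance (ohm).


At balance: R1*R4 = R2*R3, so R4 = R2*R3/R1.
R4 = 596 * 5544 / 1435
R4 = 3304224 / 1435
R4 = 2302.6 ohm

2302.6 ohm


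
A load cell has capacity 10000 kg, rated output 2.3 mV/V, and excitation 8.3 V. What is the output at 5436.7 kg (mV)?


Vout = rated_output * Vex * (load / capacity).
Vout = 2.3 * 8.3 * (5436.7 / 10000)
Vout = 2.3 * 8.3 * 0.54367
Vout = 10.379 mV

10.379 mV


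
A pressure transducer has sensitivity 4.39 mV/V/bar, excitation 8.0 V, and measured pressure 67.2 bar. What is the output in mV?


Output = sensitivity * Vex * P.
Vout = 4.39 * 8.0 * 67.2
Vout = 35.12 * 67.2
Vout = 2360.06 mV

2360.06 mV


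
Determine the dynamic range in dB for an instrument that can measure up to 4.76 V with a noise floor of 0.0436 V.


Dynamic range = 20 * log10(Vmax / Vnoise).
DR = 20 * log10(4.76 / 0.0436)
DR = 20 * log10(109.17)
DR = 40.76 dB

40.76 dB


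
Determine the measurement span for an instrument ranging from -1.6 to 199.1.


Span = upper range - lower range.
Span = 199.1 - (-1.6)
Span = 200.7

200.7


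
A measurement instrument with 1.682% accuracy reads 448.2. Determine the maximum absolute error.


Absolute error = (accuracy% / 100) * reading.
Error = (1.682 / 100) * 448.2
Error = 0.01682 * 448.2
Error = 7.5387

7.5387


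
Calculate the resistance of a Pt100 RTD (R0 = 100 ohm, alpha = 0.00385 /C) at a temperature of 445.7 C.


The RTD equation: Rt = R0 * (1 + alpha * T).
Rt = 100 * (1 + 0.00385 * 445.7)
Rt = 100 * (1 + 1.715945)
Rt = 100 * 2.715945
Rt = 271.594 ohm

271.594 ohm


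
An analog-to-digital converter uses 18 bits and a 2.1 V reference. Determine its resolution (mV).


The resolution (LSB) of an ADC is Vref / 2^n.
LSB = 2.1 / 2^18
LSB = 2.1 / 262144
LSB = 8.01e-06 V = 0.00801086 mV

0.00801086 mV


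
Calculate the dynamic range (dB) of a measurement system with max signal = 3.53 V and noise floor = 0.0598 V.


Dynamic range = 20 * log10(Vmax / Vnoise).
DR = 20 * log10(3.53 / 0.0598)
DR = 20 * log10(59.03)
DR = 35.42 dB

35.42 dB


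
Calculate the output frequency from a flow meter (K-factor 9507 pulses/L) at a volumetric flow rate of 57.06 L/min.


Frequency = K * Q / 60 (converting L/min to L/s).
f = 9507 * 57.06 / 60
f = 542469.42 / 60
f = 9041.16 Hz

9041.16 Hz


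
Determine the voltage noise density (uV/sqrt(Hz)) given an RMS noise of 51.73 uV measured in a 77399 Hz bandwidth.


Noise spectral density = Vrms / sqrt(BW).
NSD = 51.73 / sqrt(77399)
NSD = 51.73 / 278.2068
NSD = 0.1859 uV/sqrt(Hz)

0.1859 uV/sqrt(Hz)


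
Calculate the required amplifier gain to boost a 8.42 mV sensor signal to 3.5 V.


Gain = Vout / Vin (converting to same units).
G = 3.5 V / 8.42 mV
G = 3500.0 mV / 8.42 mV
G = 415.68

415.68


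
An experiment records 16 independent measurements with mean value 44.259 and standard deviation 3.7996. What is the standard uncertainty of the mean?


The standard uncertainty for Type A evaluation is u = s / sqrt(n).
u = 3.7996 / sqrt(16)
u = 3.7996 / 4.0
u = 0.9499

0.9499


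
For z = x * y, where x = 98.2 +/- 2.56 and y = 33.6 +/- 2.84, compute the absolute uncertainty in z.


For a product z = x*y, the relative uncertainty is:
uz/z = sqrt((ux/x)^2 + (uy/y)^2)
Relative uncertainties: ux/x = 2.56/98.2 = 0.026069
uy/y = 2.84/33.6 = 0.084524
z = 98.2 * 33.6 = 3299.5
uz = 3299.5 * sqrt(0.026069^2 + 0.084524^2) = 291.851

291.851


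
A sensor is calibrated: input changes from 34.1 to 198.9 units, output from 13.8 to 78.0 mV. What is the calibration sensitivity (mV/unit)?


Sensitivity = (y2 - y1) / (x2 - x1).
S = (78.0 - 13.8) / (198.9 - 34.1)
S = 64.2 / 164.8
S = 0.3896 mV/unit

0.3896 mV/unit


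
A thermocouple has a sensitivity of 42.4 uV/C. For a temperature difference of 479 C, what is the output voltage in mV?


The thermocouple output V = sensitivity * dT.
V = 42.4 uV/C * 479 C
V = 20309.6 uV
V = 20.31 mV

20.31 mV


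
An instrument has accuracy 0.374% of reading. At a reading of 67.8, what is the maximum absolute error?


Absolute error = (accuracy% / 100) * reading.
Error = (0.374 / 100) * 67.8
Error = 0.00374 * 67.8
Error = 0.2536

0.2536


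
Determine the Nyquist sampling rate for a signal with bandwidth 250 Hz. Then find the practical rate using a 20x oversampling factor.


By Nyquist theorem, fs_min = 2 * fmax.
fs_min = 2 * 250 = 500 Hz
Practical rate = 20 * fs_min = 20 * 500 = 10000 Hz

fs_min = 500 Hz, fs_practical = 10000 Hz


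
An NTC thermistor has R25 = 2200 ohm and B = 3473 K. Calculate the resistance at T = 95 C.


NTC thermistor equation: Rt = R25 * exp(B * (1/T - 1/T25)).
T in Kelvin: 368.15 K, T25 = 298.15 K
1/T - 1/T25 = 1/368.15 - 1/298.15 = -0.00063773
B * (1/T - 1/T25) = 3473 * -0.00063773 = -2.2148
Rt = 2200 * exp(-2.2148) = 240.2 ohm

240.2 ohm


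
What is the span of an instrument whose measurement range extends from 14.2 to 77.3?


Span = upper range - lower range.
Span = 77.3 - (14.2)
Span = 63.1

63.1


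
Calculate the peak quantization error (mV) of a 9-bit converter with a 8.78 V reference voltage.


The maximum quantization error is +/- LSB/2.
LSB = Vref / 2^n = 8.78 / 512 = 0.01714844 V
Max error = LSB / 2 = 0.01714844 / 2 = 0.00857422 V
Max error = 8.5742 mV

8.5742 mV


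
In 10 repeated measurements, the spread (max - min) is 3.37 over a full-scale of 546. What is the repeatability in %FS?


Repeatability = (spread / full scale) * 100%.
R = (3.37 / 546) * 100
R = 0.617 %FS

0.617 %FS


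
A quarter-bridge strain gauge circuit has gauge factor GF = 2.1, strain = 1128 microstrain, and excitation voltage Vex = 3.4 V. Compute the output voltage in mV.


Quarter bridge output: Vout = (GF * epsilon * Vex) / 4.
Vout = (2.1 * 1128e-6 * 3.4) / 4
Vout = 0.00805392 / 4 V
Vout = 0.00201348 V = 2.0135 mV

2.0135 mV


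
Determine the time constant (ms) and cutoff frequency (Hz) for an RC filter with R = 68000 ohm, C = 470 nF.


Time constant: tau = R * C.
tau = 68000 * 4.70e-07 = 0.03196 s
tau = 31.96 ms
Cutoff frequency: fc = 1 / (2*pi*R*C).
fc = 1 / (2*pi*0.03196) = 4.98 Hz

tau = 31.96 ms, fc = 4.98 Hz


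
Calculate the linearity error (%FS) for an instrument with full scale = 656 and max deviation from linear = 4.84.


Linearity error = (max deviation / full scale) * 100%.
Linearity = (4.84 / 656) * 100
Linearity = 0.738 %FS

0.738 %FS


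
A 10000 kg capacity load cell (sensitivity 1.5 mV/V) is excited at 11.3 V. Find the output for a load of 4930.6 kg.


Vout = rated_output * Vex * (load / capacity).
Vout = 1.5 * 11.3 * (4930.6 / 10000)
Vout = 1.5 * 11.3 * 0.49306
Vout = 8.357 mV

8.357 mV


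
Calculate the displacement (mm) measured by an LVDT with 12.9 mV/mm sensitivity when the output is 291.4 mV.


Displacement = Vout / sensitivity.
d = 291.4 / 12.9
d = 22.589 mm

22.589 mm


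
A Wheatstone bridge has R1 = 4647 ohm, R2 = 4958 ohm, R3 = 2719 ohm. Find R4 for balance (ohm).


At balance: R1*R4 = R2*R3, so R4 = R2*R3/R1.
R4 = 4958 * 2719 / 4647
R4 = 13480802 / 4647
R4 = 2900.97 ohm

2900.97 ohm


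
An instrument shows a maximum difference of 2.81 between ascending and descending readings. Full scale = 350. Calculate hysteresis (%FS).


Hysteresis = (max difference / full scale) * 100%.
H = (2.81 / 350) * 100
H = 0.803 %FS

0.803 %FS


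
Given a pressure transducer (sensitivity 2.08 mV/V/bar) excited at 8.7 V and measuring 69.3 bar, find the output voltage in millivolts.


Output = sensitivity * Vex * P.
Vout = 2.08 * 8.7 * 69.3
Vout = 18.096 * 69.3
Vout = 1254.05 mV

1254.05 mV


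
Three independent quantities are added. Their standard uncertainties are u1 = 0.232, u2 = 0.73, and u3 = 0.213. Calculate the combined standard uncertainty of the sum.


For a sum of independent quantities, uc = sqrt(u1^2 + u2^2 + u3^2).
uc = sqrt(0.232^2 + 0.73^2 + 0.213^2)
uc = sqrt(0.053824 + 0.5329 + 0.045369)
uc = 0.795

0.795


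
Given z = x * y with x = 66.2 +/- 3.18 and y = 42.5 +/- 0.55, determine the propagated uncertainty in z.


For a product z = x*y, the relative uncertainty is:
uz/z = sqrt((ux/x)^2 + (uy/y)^2)
Relative uncertainties: ux/x = 3.18/66.2 = 0.048036
uy/y = 0.55/42.5 = 0.012941
z = 66.2 * 42.5 = 2813.5
uz = 2813.5 * sqrt(0.048036^2 + 0.012941^2) = 139.969

139.969


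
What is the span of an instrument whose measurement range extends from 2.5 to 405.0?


Span = upper range - lower range.
Span = 405.0 - (2.5)
Span = 402.5

402.5


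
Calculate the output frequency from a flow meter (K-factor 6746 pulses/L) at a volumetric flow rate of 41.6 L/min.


Frequency = K * Q / 60 (converting L/min to L/s).
f = 6746 * 41.6 / 60
f = 280633.6 / 60
f = 4677.23 Hz

4677.23 Hz


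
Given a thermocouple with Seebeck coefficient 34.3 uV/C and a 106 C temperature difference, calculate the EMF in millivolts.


The thermocouple output V = sensitivity * dT.
V = 34.3 uV/C * 106 C
V = 3635.8 uV
V = 3.636 mV

3.636 mV


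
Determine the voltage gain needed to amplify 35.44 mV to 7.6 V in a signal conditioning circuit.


Gain = Vout / Vin (converting to same units).
G = 7.6 V / 35.44 mV
G = 7600.0 mV / 35.44 mV
G = 214.45

214.45


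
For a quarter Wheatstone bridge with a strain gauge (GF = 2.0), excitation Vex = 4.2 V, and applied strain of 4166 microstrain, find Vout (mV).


Quarter bridge output: Vout = (GF * epsilon * Vex) / 4.
Vout = (2.0 * 4166e-6 * 4.2) / 4
Vout = 0.0349944 / 4 V
Vout = 0.0087486 V = 8.7486 mV

8.7486 mV


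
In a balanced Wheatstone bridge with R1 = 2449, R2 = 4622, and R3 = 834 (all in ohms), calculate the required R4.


At balance: R1*R4 = R2*R3, so R4 = R2*R3/R1.
R4 = 4622 * 834 / 2449
R4 = 3854748 / 2449
R4 = 1574.01 ohm

1574.01 ohm


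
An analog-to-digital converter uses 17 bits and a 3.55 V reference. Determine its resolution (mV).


The resolution (LSB) of an ADC is Vref / 2^n.
LSB = 3.55 / 2^17
LSB = 3.55 / 131072
LSB = 2.708e-05 V = 0.02708435 mV

0.02708435 mV


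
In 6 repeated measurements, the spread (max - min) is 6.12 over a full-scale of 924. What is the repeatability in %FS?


Repeatability = (spread / full scale) * 100%.
R = (6.12 / 924) * 100
R = 0.662 %FS

0.662 %FS


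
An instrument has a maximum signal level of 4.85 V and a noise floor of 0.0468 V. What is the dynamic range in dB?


Dynamic range = 20 * log10(Vmax / Vnoise).
DR = 20 * log10(4.85 / 0.0468)
DR = 20 * log10(103.63)
DR = 40.31 dB

40.31 dB


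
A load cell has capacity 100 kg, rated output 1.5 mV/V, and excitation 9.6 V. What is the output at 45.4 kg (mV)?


Vout = rated_output * Vex * (load / capacity).
Vout = 1.5 * 9.6 * (45.4 / 100)
Vout = 1.5 * 9.6 * 0.454
Vout = 6.538 mV

6.538 mV


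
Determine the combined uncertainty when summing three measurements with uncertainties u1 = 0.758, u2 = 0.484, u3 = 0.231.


For a sum of independent quantities, uc = sqrt(u1^2 + u2^2 + u3^2).
uc = sqrt(0.758^2 + 0.484^2 + 0.231^2)
uc = sqrt(0.574564 + 0.234256 + 0.053361)
uc = 0.9285

0.9285


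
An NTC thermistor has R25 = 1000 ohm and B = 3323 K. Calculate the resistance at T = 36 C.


NTC thermistor equation: Rt = R25 * exp(B * (1/T - 1/T25)).
T in Kelvin: 309.15 K, T25 = 298.15 K
1/T - 1/T25 = 1/309.15 - 1/298.15 = -0.00011934
B * (1/T - 1/T25) = 3323 * -0.00011934 = -0.3966
Rt = 1000 * exp(-0.3966) = 672.6 ohm

672.6 ohm


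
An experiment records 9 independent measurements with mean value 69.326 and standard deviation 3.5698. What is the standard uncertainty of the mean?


The standard uncertainty for Type A evaluation is u = s / sqrt(n).
u = 3.5698 / sqrt(9)
u = 3.5698 / 3.0
u = 1.1899

1.1899


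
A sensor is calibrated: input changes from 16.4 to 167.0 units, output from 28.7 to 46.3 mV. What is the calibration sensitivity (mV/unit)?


Sensitivity = (y2 - y1) / (x2 - x1).
S = (46.3 - 28.7) / (167.0 - 16.4)
S = 17.6 / 150.6
S = 0.1169 mV/unit

0.1169 mV/unit


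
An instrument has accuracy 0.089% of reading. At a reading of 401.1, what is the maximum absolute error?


Absolute error = (accuracy% / 100) * reading.
Error = (0.089 / 100) * 401.1
Error = 0.00089 * 401.1
Error = 0.357

0.357


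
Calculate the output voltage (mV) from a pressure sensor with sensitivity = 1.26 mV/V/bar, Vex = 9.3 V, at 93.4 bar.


Output = sensitivity * Vex * P.
Vout = 1.26 * 9.3 * 93.4
Vout = 11.718 * 93.4
Vout = 1094.46 mV

1094.46 mV


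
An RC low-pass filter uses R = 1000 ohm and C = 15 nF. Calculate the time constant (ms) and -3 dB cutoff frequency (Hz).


Time constant: tau = R * C.
tau = 1000 * 1.50e-08 = 1.5e-05 s
tau = 0.015 ms
Cutoff frequency: fc = 1 / (2*pi*R*C).
fc = 1 / (2*pi*1.5e-05) = 10610.33 Hz

tau = 0.015 ms, fc = 10610.33 Hz


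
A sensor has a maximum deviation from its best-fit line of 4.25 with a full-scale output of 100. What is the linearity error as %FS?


Linearity error = (max deviation / full scale) * 100%.
Linearity = (4.25 / 100) * 100
Linearity = 4.25 %FS

4.25 %FS


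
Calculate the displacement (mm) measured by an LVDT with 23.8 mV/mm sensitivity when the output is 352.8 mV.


Displacement = Vout / sensitivity.
d = 352.8 / 23.8
d = 14.824 mm

14.824 mm


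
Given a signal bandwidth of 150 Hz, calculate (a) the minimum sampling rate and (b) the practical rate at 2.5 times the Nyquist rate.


By Nyquist theorem, fs_min = 2 * fmax.
fs_min = 2 * 150 = 300 Hz
Practical rate = 2.5 * fs_min = 2.5 * 300 = 750 Hz

fs_min = 300 Hz, fs_practical = 750 Hz


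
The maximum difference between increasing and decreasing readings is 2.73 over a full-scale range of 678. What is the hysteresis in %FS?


Hysteresis = (max difference / full scale) * 100%.
H = (2.73 / 678) * 100
H = 0.403 %FS

0.403 %FS


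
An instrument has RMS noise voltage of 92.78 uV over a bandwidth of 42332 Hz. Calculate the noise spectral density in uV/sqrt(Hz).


Noise spectral density = Vrms / sqrt(BW).
NSD = 92.78 / sqrt(42332)
NSD = 92.78 / 205.7474
NSD = 0.4509 uV/sqrt(Hz)

0.4509 uV/sqrt(Hz)


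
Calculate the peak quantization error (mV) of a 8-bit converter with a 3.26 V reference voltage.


The maximum quantization error is +/- LSB/2.
LSB = Vref / 2^n = 3.26 / 256 = 0.01273437 V
Max error = LSB / 2 = 0.01273437 / 2 = 0.00636719 V
Max error = 6.3672 mV

6.3672 mV


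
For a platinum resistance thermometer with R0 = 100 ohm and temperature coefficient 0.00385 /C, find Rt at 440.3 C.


The RTD equation: Rt = R0 * (1 + alpha * T).
Rt = 100 * (1 + 0.00385 * 440.3)
Rt = 100 * (1 + 1.695155)
Rt = 100 * 2.695155
Rt = 269.516 ohm

269.516 ohm


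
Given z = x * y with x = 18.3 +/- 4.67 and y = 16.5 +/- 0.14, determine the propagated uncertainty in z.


For a product z = x*y, the relative uncertainty is:
uz/z = sqrt((ux/x)^2 + (uy/y)^2)
Relative uncertainties: ux/x = 4.67/18.3 = 0.255191
uy/y = 0.14/16.5 = 0.008485
z = 18.3 * 16.5 = 301.9
uz = 301.9 * sqrt(0.255191^2 + 0.008485^2) = 77.098

77.098


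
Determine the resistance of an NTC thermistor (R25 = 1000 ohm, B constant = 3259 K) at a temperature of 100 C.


NTC thermistor equation: Rt = R25 * exp(B * (1/T - 1/T25)).
T in Kelvin: 373.15 K, T25 = 298.15 K
1/T - 1/T25 = 1/373.15 - 1/298.15 = -0.00067413
B * (1/T - 1/T25) = 3259 * -0.00067413 = -2.197
Rt = 1000 * exp(-2.197) = 111.1 ohm

111.1 ohm


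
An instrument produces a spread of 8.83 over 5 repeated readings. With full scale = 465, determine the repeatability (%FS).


Repeatability = (spread / full scale) * 100%.
R = (8.83 / 465) * 100
R = 1.899 %FS

1.899 %FS


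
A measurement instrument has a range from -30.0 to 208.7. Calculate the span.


Span = upper range - lower range.
Span = 208.7 - (-30.0)
Span = 238.7

238.7


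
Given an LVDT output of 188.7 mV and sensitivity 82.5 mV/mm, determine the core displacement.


Displacement = Vout / sensitivity.
d = 188.7 / 82.5
d = 2.287 mm

2.287 mm


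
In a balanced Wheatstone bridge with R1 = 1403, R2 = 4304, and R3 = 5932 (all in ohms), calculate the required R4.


At balance: R1*R4 = R2*R3, so R4 = R2*R3/R1.
R4 = 4304 * 5932 / 1403
R4 = 25531328 / 1403
R4 = 18197.67 ohm

18197.67 ohm


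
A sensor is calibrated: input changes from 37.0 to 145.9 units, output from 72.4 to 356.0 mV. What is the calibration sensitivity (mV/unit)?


Sensitivity = (y2 - y1) / (x2 - x1).
S = (356.0 - 72.4) / (145.9 - 37.0)
S = 283.6 / 108.9
S = 2.6042 mV/unit

2.6042 mV/unit


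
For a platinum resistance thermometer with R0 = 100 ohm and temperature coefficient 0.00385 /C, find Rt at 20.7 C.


The RTD equation: Rt = R0 * (1 + alpha * T).
Rt = 100 * (1 + 0.00385 * 20.7)
Rt = 100 * (1 + 0.079695)
Rt = 100 * 1.079695
Rt = 107.97 ohm

107.97 ohm


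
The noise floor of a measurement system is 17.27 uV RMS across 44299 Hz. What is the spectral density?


Noise spectral density = Vrms / sqrt(BW).
NSD = 17.27 / sqrt(44299)
NSD = 17.27 / 210.4733
NSD = 0.0821 uV/sqrt(Hz)

0.0821 uV/sqrt(Hz)


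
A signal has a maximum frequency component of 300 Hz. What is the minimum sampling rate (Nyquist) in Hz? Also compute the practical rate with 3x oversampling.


By Nyquist theorem, fs_min = 2 * fmax.
fs_min = 2 * 300 = 600 Hz
Practical rate = 3 * fs_min = 3 * 600 = 1800 Hz

fs_min = 600 Hz, fs_practical = 1800 Hz


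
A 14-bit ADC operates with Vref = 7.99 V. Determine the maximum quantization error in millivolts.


The maximum quantization error is +/- LSB/2.
LSB = Vref / 2^n = 7.99 / 16384 = 0.00048767 V
Max error = LSB / 2 = 0.00048767 / 2 = 0.00024384 V
Max error = 0.2438 mV

0.2438 mV


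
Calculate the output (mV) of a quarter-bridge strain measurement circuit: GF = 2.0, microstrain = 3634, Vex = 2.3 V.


Quarter bridge output: Vout = (GF * epsilon * Vex) / 4.
Vout = (2.0 * 3634e-6 * 2.3) / 4
Vout = 0.0167164 / 4 V
Vout = 0.0041791 V = 4.1791 mV

4.1791 mV


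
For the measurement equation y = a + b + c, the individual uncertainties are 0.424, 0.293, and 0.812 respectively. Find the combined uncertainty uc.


For a sum of independent quantities, uc = sqrt(u1^2 + u2^2 + u3^2).
uc = sqrt(0.424^2 + 0.293^2 + 0.812^2)
uc = sqrt(0.179776 + 0.085849 + 0.659344)
uc = 0.9618

0.9618


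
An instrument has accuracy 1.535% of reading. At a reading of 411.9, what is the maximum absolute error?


Absolute error = (accuracy% / 100) * reading.
Error = (1.535 / 100) * 411.9
Error = 0.01535 * 411.9
Error = 6.3227

6.3227


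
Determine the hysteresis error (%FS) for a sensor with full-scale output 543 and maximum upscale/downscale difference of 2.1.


Hysteresis = (max difference / full scale) * 100%.
H = (2.1 / 543) * 100
H = 0.387 %FS

0.387 %FS


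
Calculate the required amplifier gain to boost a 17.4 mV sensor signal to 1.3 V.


Gain = Vout / Vin (converting to same units).
G = 1.3 V / 17.4 mV
G = 1300.0 mV / 17.4 mV
G = 74.71

74.71


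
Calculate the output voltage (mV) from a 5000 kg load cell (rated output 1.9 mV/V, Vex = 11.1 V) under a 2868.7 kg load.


Vout = rated_output * Vex * (load / capacity).
Vout = 1.9 * 11.1 * (2868.7 / 5000)
Vout = 1.9 * 11.1 * 0.57374
Vout = 12.1 mV

12.1 mV


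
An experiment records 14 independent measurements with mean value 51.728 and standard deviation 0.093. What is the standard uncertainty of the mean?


The standard uncertainty for Type A evaluation is u = s / sqrt(n).
u = 0.093 / sqrt(14)
u = 0.093 / 3.7417
u = 0.0249

0.0249


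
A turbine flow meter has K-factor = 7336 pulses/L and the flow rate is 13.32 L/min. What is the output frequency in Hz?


Frequency = K * Q / 60 (converting L/min to L/s).
f = 7336 * 13.32 / 60
f = 97715.52 / 60
f = 1628.59 Hz

1628.59 Hz


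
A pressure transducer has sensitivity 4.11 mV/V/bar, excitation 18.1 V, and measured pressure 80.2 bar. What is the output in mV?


Output = sensitivity * Vex * P.
Vout = 4.11 * 18.1 * 80.2
Vout = 74.391 * 80.2
Vout = 5966.16 mV

5966.16 mV


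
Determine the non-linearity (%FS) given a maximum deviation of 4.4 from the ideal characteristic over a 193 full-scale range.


Linearity error = (max deviation / full scale) * 100%.
Linearity = (4.4 / 193) * 100
Linearity = 2.28 %FS

2.28 %FS


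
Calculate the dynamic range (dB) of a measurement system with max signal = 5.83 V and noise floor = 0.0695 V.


Dynamic range = 20 * log10(Vmax / Vnoise).
DR = 20 * log10(5.83 / 0.0695)
DR = 20 * log10(83.88)
DR = 38.47 dB

38.47 dB


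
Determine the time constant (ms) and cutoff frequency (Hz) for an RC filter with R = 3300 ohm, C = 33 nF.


Time constant: tau = R * C.
tau = 3300 * 3.30e-08 = 0.0001089 s
tau = 0.1089 ms
Cutoff frequency: fc = 1 / (2*pi*R*C).
fc = 1 / (2*pi*0.0001089) = 1461.48 Hz

tau = 0.1089 ms, fc = 1461.48 Hz


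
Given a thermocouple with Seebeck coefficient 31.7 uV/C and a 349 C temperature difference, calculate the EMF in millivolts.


The thermocouple output V = sensitivity * dT.
V = 31.7 uV/C * 349 C
V = 11063.3 uV
V = 11.063 mV

11.063 mV


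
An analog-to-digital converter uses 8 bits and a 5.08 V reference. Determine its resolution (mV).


The resolution (LSB) of an ADC is Vref / 2^n.
LSB = 5.08 / 2^8
LSB = 5.08 / 256
LSB = 0.01984375 V = 19.84375 mV

19.84375 mV


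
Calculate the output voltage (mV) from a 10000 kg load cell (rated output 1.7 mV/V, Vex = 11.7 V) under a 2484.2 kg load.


Vout = rated_output * Vex * (load / capacity).
Vout = 1.7 * 11.7 * (2484.2 / 10000)
Vout = 1.7 * 11.7 * 0.24842
Vout = 4.941 mV

4.941 mV


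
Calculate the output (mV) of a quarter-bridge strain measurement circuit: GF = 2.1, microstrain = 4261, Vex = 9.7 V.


Quarter bridge output: Vout = (GF * epsilon * Vex) / 4.
Vout = (2.1 * 4261e-6 * 9.7) / 4
Vout = 0.08679657 / 4 V
Vout = 0.02169914 V = 21.6991 mV

21.6991 mV


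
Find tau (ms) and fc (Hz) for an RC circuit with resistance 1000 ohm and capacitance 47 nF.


Time constant: tau = R * C.
tau = 1000 * 4.70e-08 = 4.7e-05 s
tau = 0.047 ms
Cutoff frequency: fc = 1 / (2*pi*R*C).
fc = 1 / (2*pi*4.7e-05) = 3386.28 Hz

tau = 0.047 ms, fc = 3386.28 Hz


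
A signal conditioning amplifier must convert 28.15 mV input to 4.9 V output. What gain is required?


Gain = Vout / Vin (converting to same units).
G = 4.9 V / 28.15 mV
G = 4900.0 mV / 28.15 mV
G = 174.07

174.07


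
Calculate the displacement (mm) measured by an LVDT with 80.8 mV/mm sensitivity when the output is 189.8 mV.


Displacement = Vout / sensitivity.
d = 189.8 / 80.8
d = 2.349 mm

2.349 mm


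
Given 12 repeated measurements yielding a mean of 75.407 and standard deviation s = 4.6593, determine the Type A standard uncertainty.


The standard uncertainty for Type A evaluation is u = s / sqrt(n).
u = 4.6593 / sqrt(12)
u = 4.6593 / 3.4641
u = 1.345

1.345


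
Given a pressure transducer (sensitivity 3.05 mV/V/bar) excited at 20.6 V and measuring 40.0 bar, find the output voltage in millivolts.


Output = sensitivity * Vex * P.
Vout = 3.05 * 20.6 * 40.0
Vout = 62.83 * 40.0
Vout = 2513.2 mV

2513.2 mV


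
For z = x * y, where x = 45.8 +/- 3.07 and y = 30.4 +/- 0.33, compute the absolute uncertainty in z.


For a product z = x*y, the relative uncertainty is:
uz/z = sqrt((ux/x)^2 + (uy/y)^2)
Relative uncertainties: ux/x = 3.07/45.8 = 0.067031
uy/y = 0.33/30.4 = 0.010855
z = 45.8 * 30.4 = 1392.3
uz = 1392.3 * sqrt(0.067031^2 + 0.010855^2) = 94.544

94.544


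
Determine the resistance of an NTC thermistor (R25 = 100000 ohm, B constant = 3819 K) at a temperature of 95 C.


NTC thermistor equation: Rt = R25 * exp(B * (1/T - 1/T25)).
T in Kelvin: 368.15 K, T25 = 298.15 K
1/T - 1/T25 = 1/368.15 - 1/298.15 = -0.00063773
B * (1/T - 1/T25) = 3819 * -0.00063773 = -2.4355
Rt = 100000 * exp(-2.4355) = 8755.4 ohm

8755.4 ohm


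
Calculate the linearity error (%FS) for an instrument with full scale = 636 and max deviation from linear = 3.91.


Linearity error = (max deviation / full scale) * 100%.
Linearity = (3.91 / 636) * 100
Linearity = 0.615 %FS

0.615 %FS


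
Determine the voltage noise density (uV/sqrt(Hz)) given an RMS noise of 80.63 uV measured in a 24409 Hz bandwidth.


Noise spectral density = Vrms / sqrt(BW).
NSD = 80.63 / sqrt(24409)
NSD = 80.63 / 156.2338
NSD = 0.5161 uV/sqrt(Hz)

0.5161 uV/sqrt(Hz)


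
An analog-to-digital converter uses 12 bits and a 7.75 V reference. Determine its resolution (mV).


The resolution (LSB) of an ADC is Vref / 2^n.
LSB = 7.75 / 2^12
LSB = 7.75 / 4096
LSB = 0.00189209 V = 1.89208984 mV

1.89208984 mV


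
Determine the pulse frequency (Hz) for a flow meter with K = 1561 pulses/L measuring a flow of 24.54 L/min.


Frequency = K * Q / 60 (converting L/min to L/s).
f = 1561 * 24.54 / 60
f = 38306.94 / 60
f = 638.45 Hz

638.45 Hz


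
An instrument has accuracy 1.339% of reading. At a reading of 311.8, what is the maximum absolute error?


Absolute error = (accuracy% / 100) * reading.
Error = (1.339 / 100) * 311.8
Error = 0.01339 * 311.8
Error = 4.175

4.175


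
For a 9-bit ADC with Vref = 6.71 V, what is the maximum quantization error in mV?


The maximum quantization error is +/- LSB/2.
LSB = Vref / 2^n = 6.71 / 512 = 0.01310547 V
Max error = LSB / 2 = 0.01310547 / 2 = 0.00655273 V
Max error = 6.5527 mV

6.5527 mV


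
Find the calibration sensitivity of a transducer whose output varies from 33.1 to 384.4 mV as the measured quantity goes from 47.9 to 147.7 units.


Sensitivity = (y2 - y1) / (x2 - x1).
S = (384.4 - 33.1) / (147.7 - 47.9)
S = 351.3 / 99.8
S = 3.52 mV/unit

3.52 mV/unit


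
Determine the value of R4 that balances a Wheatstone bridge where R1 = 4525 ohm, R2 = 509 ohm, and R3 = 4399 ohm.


At balance: R1*R4 = R2*R3, so R4 = R2*R3/R1.
R4 = 509 * 4399 / 4525
R4 = 2239091 / 4525
R4 = 494.83 ohm

494.83 ohm


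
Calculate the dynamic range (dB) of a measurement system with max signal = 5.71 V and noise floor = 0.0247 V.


Dynamic range = 20 * log10(Vmax / Vnoise).
DR = 20 * log10(5.71 / 0.0247)
DR = 20 * log10(231.17)
DR = 47.28 dB

47.28 dB


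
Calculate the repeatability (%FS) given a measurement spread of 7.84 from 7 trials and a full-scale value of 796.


Repeatability = (spread / full scale) * 100%.
R = (7.84 / 796) * 100
R = 0.985 %FS

0.985 %FS


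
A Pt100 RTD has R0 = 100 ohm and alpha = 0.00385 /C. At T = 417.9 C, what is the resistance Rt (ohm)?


The RTD equation: Rt = R0 * (1 + alpha * T).
Rt = 100 * (1 + 0.00385 * 417.9)
Rt = 100 * (1 + 1.608915)
Rt = 100 * 2.608915
Rt = 260.891 ohm

260.891 ohm


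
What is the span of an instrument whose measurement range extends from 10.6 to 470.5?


Span = upper range - lower range.
Span = 470.5 - (10.6)
Span = 459.9

459.9


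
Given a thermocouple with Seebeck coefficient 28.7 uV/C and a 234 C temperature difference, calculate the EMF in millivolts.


The thermocouple output V = sensitivity * dT.
V = 28.7 uV/C * 234 C
V = 6715.8 uV
V = 6.716 mV

6.716 mV


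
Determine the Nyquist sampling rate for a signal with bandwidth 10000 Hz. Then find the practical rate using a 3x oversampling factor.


By Nyquist theorem, fs_min = 2 * fmax.
fs_min = 2 * 10000 = 20000 Hz
Practical rate = 3 * fs_min = 3 * 20000 = 60000 Hz

fs_min = 20000 Hz, fs_practical = 60000 Hz


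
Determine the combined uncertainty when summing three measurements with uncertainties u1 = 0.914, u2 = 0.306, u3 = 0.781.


For a sum of independent quantities, uc = sqrt(u1^2 + u2^2 + u3^2).
uc = sqrt(0.914^2 + 0.306^2 + 0.781^2)
uc = sqrt(0.835396 + 0.093636 + 0.609961)
uc = 1.2406

1.2406


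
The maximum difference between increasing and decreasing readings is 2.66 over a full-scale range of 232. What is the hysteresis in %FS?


Hysteresis = (max difference / full scale) * 100%.
H = (2.66 / 232) * 100
H = 1.147 %FS

1.147 %FS


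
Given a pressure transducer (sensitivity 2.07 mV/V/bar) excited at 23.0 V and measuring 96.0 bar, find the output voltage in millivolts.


Output = sensitivity * Vex * P.
Vout = 2.07 * 23.0 * 96.0
Vout = 47.61 * 96.0
Vout = 4570.56 mV

4570.56 mV


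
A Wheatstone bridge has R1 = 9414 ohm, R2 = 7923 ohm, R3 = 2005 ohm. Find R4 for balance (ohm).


At balance: R1*R4 = R2*R3, so R4 = R2*R3/R1.
R4 = 7923 * 2005 / 9414
R4 = 15885615 / 9414
R4 = 1687.45 ohm

1687.45 ohm


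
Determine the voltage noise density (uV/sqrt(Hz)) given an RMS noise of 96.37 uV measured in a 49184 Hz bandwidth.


Noise spectral density = Vrms / sqrt(BW).
NSD = 96.37 / sqrt(49184)
NSD = 96.37 / 221.7747
NSD = 0.4345 uV/sqrt(Hz)

0.4345 uV/sqrt(Hz)


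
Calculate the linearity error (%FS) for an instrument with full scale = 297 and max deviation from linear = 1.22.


Linearity error = (max deviation / full scale) * 100%.
Linearity = (1.22 / 297) * 100
Linearity = 0.411 %FS

0.411 %FS


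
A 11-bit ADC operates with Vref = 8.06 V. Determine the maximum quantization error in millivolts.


The maximum quantization error is +/- LSB/2.
LSB = Vref / 2^n = 8.06 / 2048 = 0.00393555 V
Max error = LSB / 2 = 0.00393555 / 2 = 0.00196777 V
Max error = 1.9678 mV

1.9678 mV


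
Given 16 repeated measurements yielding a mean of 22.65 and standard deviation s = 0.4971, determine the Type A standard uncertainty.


The standard uncertainty for Type A evaluation is u = s / sqrt(n).
u = 0.4971 / sqrt(16)
u = 0.4971 / 4.0
u = 0.1243

0.1243


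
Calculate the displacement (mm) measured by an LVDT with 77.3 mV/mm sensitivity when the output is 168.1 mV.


Displacement = Vout / sensitivity.
d = 168.1 / 77.3
d = 2.175 mm

2.175 mm


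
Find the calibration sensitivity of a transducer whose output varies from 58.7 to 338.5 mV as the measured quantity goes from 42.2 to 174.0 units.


Sensitivity = (y2 - y1) / (x2 - x1).
S = (338.5 - 58.7) / (174.0 - 42.2)
S = 279.8 / 131.8
S = 2.1229 mV/unit

2.1229 mV/unit


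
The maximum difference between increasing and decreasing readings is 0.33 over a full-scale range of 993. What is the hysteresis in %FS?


Hysteresis = (max difference / full scale) * 100%.
H = (0.33 / 993) * 100
H = 0.033 %FS

0.033 %FS


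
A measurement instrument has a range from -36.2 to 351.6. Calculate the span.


Span = upper range - lower range.
Span = 351.6 - (-36.2)
Span = 387.8

387.8


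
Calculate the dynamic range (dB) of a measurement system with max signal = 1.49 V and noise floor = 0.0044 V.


Dynamic range = 20 * log10(Vmax / Vnoise).
DR = 20 * log10(1.49 / 0.0044)
DR = 20 * log10(338.64)
DR = 50.59 dB

50.59 dB


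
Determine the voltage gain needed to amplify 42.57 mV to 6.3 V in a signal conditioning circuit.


Gain = Vout / Vin (converting to same units).
G = 6.3 V / 42.57 mV
G = 6300.0 mV / 42.57 mV
G = 147.99

147.99


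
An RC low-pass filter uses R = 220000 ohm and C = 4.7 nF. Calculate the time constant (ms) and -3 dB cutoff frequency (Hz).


Time constant: tau = R * C.
tau = 220000 * 4.70e-09 = 0.001034 s
tau = 1.034 ms
Cutoff frequency: fc = 1 / (2*pi*R*C).
fc = 1 / (2*pi*0.001034) = 153.92 Hz

tau = 1.034 ms, fc = 153.92 Hz


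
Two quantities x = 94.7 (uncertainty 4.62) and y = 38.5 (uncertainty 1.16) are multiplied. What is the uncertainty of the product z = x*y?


For a product z = x*y, the relative uncertainty is:
uz/z = sqrt((ux/x)^2 + (uy/y)^2)
Relative uncertainties: ux/x = 4.62/94.7 = 0.048786
uy/y = 1.16/38.5 = 0.03013
z = 94.7 * 38.5 = 3646.0
uz = 3646.0 * sqrt(0.048786^2 + 0.03013^2) = 209.058

209.058


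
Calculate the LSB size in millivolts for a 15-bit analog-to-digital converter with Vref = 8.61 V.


The resolution (LSB) of an ADC is Vref / 2^n.
LSB = 8.61 / 2^15
LSB = 8.61 / 32768
LSB = 0.00026276 V = 0.26275635 mV

0.26275635 mV


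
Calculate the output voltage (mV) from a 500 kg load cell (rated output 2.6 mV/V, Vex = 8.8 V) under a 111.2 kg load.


Vout = rated_output * Vex * (load / capacity).
Vout = 2.6 * 8.8 * (111.2 / 500)
Vout = 2.6 * 8.8 * 0.2224
Vout = 5.089 mV

5.089 mV


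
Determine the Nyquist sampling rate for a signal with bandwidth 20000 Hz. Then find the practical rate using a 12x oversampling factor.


By Nyquist theorem, fs_min = 2 * fmax.
fs_min = 2 * 20000 = 40000 Hz
Practical rate = 12 * fs_min = 12 * 40000 = 480000 Hz

fs_min = 40000 Hz, fs_practical = 480000 Hz


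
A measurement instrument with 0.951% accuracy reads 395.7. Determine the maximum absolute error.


Absolute error = (accuracy% / 100) * reading.
Error = (0.951 / 100) * 395.7
Error = 0.00951 * 395.7
Error = 3.7631

3.7631


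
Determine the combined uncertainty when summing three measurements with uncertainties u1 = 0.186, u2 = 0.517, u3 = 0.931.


For a sum of independent quantities, uc = sqrt(u1^2 + u2^2 + u3^2).
uc = sqrt(0.186^2 + 0.517^2 + 0.931^2)
uc = sqrt(0.034596 + 0.267289 + 0.866761)
uc = 1.081

1.081


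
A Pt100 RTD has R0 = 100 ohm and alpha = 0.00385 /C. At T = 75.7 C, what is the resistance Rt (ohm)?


The RTD equation: Rt = R0 * (1 + alpha * T).
Rt = 100 * (1 + 0.00385 * 75.7)
Rt = 100 * (1 + 0.291445)
Rt = 100 * 1.291445
Rt = 129.144 ohm

129.144 ohm


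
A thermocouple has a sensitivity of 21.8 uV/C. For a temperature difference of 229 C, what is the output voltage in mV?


The thermocouple output V = sensitivity * dT.
V = 21.8 uV/C * 229 C
V = 4992.2 uV
V = 4.992 mV

4.992 mV


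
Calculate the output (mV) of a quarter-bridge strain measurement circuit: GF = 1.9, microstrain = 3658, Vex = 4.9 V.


Quarter bridge output: Vout = (GF * epsilon * Vex) / 4.
Vout = (1.9 * 3658e-6 * 4.9) / 4
Vout = 0.03405598 / 4 V
Vout = 0.00851399 V = 8.514 mV

8.514 mV


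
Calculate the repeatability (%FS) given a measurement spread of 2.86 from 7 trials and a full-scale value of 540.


Repeatability = (spread / full scale) * 100%.
R = (2.86 / 540) * 100
R = 0.53 %FS

0.53 %FS


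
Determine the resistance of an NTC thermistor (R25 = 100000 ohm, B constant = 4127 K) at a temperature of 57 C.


NTC thermistor equation: Rt = R25 * exp(B * (1/T - 1/T25)).
T in Kelvin: 330.15 K, T25 = 298.15 K
1/T - 1/T25 = 1/330.15 - 1/298.15 = -0.00032509
B * (1/T - 1/T25) = 4127 * -0.00032509 = -1.3416
Rt = 100000 * exp(-1.3416) = 26141.5 ohm

26141.5 ohm


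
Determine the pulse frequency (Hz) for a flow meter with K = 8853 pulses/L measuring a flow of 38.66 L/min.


Frequency = K * Q / 60 (converting L/min to L/s).
f = 8853 * 38.66 / 60
f = 342256.98 / 60
f = 5704.28 Hz

5704.28 Hz


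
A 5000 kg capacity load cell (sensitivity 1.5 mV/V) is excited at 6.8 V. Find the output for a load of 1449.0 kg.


Vout = rated_output * Vex * (load / capacity).
Vout = 1.5 * 6.8 * (1449.0 / 5000)
Vout = 1.5 * 6.8 * 0.2898
Vout = 2.956 mV

2.956 mV


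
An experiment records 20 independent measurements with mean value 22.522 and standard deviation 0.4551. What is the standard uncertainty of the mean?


The standard uncertainty for Type A evaluation is u = s / sqrt(n).
u = 0.4551 / sqrt(20)
u = 0.4551 / 4.4721
u = 0.1018

0.1018


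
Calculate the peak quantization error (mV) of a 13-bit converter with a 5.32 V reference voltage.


The maximum quantization error is +/- LSB/2.
LSB = Vref / 2^n = 5.32 / 8192 = 0.00064941 V
Max error = LSB / 2 = 0.00064941 / 2 = 0.00032471 V
Max error = 0.3247 mV

0.3247 mV


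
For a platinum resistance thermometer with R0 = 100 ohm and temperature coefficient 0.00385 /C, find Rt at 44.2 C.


The RTD equation: Rt = R0 * (1 + alpha * T).
Rt = 100 * (1 + 0.00385 * 44.2)
Rt = 100 * (1 + 0.17017)
Rt = 100 * 1.17017
Rt = 117.017 ohm

117.017 ohm


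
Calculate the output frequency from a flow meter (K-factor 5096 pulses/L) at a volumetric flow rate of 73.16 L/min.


Frequency = K * Q / 60 (converting L/min to L/s).
f = 5096 * 73.16 / 60
f = 372823.36 / 60
f = 6213.72 Hz

6213.72 Hz


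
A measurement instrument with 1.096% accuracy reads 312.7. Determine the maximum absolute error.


Absolute error = (accuracy% / 100) * reading.
Error = (1.096 / 100) * 312.7
Error = 0.01096 * 312.7
Error = 3.4272

3.4272


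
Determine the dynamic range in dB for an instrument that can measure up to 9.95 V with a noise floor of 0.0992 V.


Dynamic range = 20 * log10(Vmax / Vnoise).
DR = 20 * log10(9.95 / 0.0992)
DR = 20 * log10(100.3)
DR = 40.03 dB

40.03 dB


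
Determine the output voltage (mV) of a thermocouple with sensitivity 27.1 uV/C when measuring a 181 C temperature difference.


The thermocouple output V = sensitivity * dT.
V = 27.1 uV/C * 181 C
V = 4905.1 uV
V = 4.905 mV

4.905 mV


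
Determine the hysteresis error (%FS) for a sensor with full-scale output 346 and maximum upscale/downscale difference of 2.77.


Hysteresis = (max difference / full scale) * 100%.
H = (2.77 / 346) * 100
H = 0.801 %FS

0.801 %FS
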